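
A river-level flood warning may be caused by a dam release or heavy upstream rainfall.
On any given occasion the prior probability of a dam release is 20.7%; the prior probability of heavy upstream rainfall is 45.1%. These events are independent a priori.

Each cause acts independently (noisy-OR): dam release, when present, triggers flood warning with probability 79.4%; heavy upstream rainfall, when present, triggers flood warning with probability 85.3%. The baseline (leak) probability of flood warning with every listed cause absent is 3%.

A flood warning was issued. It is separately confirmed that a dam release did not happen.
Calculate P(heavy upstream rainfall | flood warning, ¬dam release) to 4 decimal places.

P(heavy upstream rainfall | flood warning, ¬dam release) ≈ 0.9591

Under noisy-OR, P(flood warning | causes) = 1 − (1−0.03)·∏(1−qᵢ) over the active causes.
Sum P(flood warning|·) weighted by the priors over both values of heavy upstream rainfall:
  P(flood warning | ¬dam release) = 0.03×0.549 + 0.85741×0.451
        = 0.016470 + 0.386692 = 0.403162
Configurations with heavy upstream rainfall contribute 0.386692, so
  P(heavy upstream rainfall | flood warning, ¬dam release) = 0.386692 / 0.403162 ≈ 0.9591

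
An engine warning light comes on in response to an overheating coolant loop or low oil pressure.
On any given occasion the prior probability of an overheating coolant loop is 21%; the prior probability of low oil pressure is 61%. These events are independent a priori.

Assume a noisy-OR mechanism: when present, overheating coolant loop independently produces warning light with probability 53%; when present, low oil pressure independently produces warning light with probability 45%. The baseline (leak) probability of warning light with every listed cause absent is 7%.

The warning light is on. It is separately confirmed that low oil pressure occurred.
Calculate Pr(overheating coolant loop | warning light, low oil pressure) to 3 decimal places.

Under noisy-OR, P(warning light | causes) = 1 − (1−0.07)·∏(1−qᵢ) over the active causes.
P(warning light | low oil pressure) = 0.4885×0.79 + 0.759595×0.21 = 0.385915 + 0.159515 = 0.545430
Of this, 0.159515 comes from 0.759595×0.21 (the overheating coolant loop=true cases).
Hence the posterior is 0.159515/0.545430 ≈ 0.292.

Pr(overheating coolant loop | warning light, low oil pressure) ≈ 0.292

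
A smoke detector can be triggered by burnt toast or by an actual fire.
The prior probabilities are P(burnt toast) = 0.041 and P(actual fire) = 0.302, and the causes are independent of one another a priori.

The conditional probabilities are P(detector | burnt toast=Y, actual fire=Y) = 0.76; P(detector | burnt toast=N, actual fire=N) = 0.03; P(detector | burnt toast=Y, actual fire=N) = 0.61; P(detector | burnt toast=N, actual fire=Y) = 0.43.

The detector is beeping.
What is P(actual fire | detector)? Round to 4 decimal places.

By total probability over the 4 (burnt toast, actual fire) configurations:
  P(detector) = 0.03×0.959×0.698 + 0.43×0.959×0.302 + 0.61×0.041×0.698 + 0.76×0.041×0.302
        = 0.020081 + 0.124536 + 0.017457 + 0.009410 = 0.171484
The terms with actual fire present sum to 0.133946, so
  P(actual fire | detector) = 0.133946 / 0.171484 ≈ 0.7811

P(actual fire | detector) ≈ 0.7811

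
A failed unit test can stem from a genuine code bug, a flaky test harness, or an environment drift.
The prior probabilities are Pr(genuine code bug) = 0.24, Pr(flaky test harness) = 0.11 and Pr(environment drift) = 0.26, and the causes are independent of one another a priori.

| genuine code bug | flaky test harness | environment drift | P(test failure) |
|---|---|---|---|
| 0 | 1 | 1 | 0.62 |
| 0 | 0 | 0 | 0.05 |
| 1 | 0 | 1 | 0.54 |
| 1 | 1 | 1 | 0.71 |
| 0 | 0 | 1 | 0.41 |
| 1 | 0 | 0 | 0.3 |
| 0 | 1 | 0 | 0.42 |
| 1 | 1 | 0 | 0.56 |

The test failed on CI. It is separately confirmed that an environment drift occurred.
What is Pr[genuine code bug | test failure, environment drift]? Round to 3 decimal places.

P(test failure | environment drift) = 0.41*0.76*0.89 + 0.62*0.76*0.11 + 0.54*0.24*0.89 + 0.71*0.24*0.11 = 0.277324 + 0.051832 + 0.115344 + 0.018744 = 0.463244
Restricting to configurations with genuine code bug present: 0.115344 + 0.018744 = 0.134088.
Hence the posterior is 0.134088/0.463244 ≈ 0.289.

Pr[genuine code bug | test failure, environment drift] ≈ 0.289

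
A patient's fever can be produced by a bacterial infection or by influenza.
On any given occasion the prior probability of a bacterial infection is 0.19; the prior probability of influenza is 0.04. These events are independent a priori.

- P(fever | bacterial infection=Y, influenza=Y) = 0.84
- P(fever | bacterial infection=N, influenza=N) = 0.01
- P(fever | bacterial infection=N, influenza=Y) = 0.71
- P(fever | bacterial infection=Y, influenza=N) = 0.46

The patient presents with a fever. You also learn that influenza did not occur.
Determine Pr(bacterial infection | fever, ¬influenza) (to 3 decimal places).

Pr(bacterial infection | fever, ¬influenza) ≈ 0.915

For the numerator, keep only bacterial infection=true terms: 0.46*0.19 = 0.087400
Normalizer over all consistent configurations: 0.01*0.81 + 0.46*0.19 = 0.095500
P(bacterial infection | fever, ¬influenza) = 0.087400/0.095500 ≈ 0.915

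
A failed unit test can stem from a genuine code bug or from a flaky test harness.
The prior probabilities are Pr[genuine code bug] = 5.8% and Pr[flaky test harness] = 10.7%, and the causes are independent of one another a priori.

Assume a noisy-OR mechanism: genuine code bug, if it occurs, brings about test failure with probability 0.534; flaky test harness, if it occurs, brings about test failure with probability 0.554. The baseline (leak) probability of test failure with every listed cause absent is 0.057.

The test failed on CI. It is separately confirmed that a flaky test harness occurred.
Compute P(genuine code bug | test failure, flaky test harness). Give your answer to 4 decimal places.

P(genuine code bug | test failure, flaky test harness) ≈ 0.0787

Under noisy-OR, P(test failure | causes) = 1 − (1−0.057)·∏(1−qᵢ) over the active causes.
Enumerate both values of genuine code bug and weight by the priors:
  P(test failure | flaky test harness) = 0.579422×0.942 + 0.804011×0.058
        = 0.545816 + 0.046633 = 0.592449
Keeping only the genuine code bug-present terms gives 0.046633, so
  P(genuine code bug | test failure, flaky test harness) = 0.046633 / 0.592449 ≈ 0.0787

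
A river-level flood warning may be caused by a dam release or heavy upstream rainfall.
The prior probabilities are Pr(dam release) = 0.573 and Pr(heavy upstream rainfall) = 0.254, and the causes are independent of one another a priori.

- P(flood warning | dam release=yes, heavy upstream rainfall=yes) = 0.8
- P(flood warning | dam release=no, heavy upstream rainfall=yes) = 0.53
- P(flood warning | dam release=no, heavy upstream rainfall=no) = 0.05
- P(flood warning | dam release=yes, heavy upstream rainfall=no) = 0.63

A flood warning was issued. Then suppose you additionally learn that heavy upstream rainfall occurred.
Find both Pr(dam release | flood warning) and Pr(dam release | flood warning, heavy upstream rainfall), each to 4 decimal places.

P(flood warning) = 0.05·0.427·0.746 + 0.53·0.427·0.254 + 0.63·0.573·0.746 + 0.8·0.573·0.254 = 0.015927 + 0.057483 + 0.269299 + 0.116434 = 0.459143
The dam release-present share is 0.269299 + 0.116434 = 0.385733.
P(dam release | flood warning) = 0.385733 / 0.459143 ≈ 0.8401

Now also conditioning on heavy upstream rainfall=true:
P(flood warning | heavy upstream rainfall) = 0.53×0.427 + 0.8×0.573 = 0.226310 + 0.458400 = 0.684710
The dam release-present share is 0.8×0.573 = 0.458400.
So P(dam release | flood warning, heavy upstream rainfall) = 0.458400/0.684710 ≈ 0.6695.
This is intercausal reasoning (explaining away): once heavy upstream rainfall accounts for the flood warning, dam release becomes less likely.

Pr(dam release | flood warning) ≈ 0.8401; Pr(dam release | flood warning, heavy upstream rainfall) ≈ 0.6695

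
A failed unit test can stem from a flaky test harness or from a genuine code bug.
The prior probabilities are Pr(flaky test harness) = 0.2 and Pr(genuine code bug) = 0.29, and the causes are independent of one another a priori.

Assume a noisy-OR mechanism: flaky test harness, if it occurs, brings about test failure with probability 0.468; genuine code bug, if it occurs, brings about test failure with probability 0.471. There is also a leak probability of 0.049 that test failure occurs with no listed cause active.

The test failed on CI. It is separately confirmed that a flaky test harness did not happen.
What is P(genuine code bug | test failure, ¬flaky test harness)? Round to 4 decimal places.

P(genuine code bug | test failure, ¬flaky test harness) ≈ 0.8055

Under noisy-OR, P(test failure | causes) = 1 − (1−0.049)·∏(1−qᵢ) over the active causes.
Numerator (weight on configurations with genuine code bug): 0.496921·0.29 = 0.144107
Denominator P(test failure | ¬flaky test harness): 0.049·0.71 + 0.496921·0.29 = 0.178897
Posterior = 0.144107 / 0.178897 ≈ 0.8055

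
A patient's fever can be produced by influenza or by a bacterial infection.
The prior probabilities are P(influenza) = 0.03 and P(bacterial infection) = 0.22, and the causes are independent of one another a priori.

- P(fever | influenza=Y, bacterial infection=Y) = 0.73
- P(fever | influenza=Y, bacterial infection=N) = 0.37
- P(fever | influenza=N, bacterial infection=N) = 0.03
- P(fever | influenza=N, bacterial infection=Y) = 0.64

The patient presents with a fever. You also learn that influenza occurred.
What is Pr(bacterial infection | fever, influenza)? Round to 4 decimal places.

Pr(bacterial infection | fever, influenza) ≈ 0.3575

P(fever | influenza) = 0.37*0.78 + 0.73*0.22 = 0.288600 + 0.160600 = 0.449200
Restricting to configurations with bacterial infection present: 0.73*0.22 = 0.160600.
Hence the posterior is 0.160600/0.449200 ≈ 0.3575.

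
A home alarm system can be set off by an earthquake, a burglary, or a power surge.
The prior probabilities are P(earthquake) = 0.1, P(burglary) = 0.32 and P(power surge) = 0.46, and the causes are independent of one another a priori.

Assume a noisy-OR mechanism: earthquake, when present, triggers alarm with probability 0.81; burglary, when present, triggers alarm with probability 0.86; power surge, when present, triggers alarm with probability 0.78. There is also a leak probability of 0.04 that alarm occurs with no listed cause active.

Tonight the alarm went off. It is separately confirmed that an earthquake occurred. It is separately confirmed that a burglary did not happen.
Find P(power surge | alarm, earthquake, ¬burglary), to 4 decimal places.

P(power surge | alarm, earthquake, ¬burglary) ≈ 0.5000

Under noisy-OR, P(alarm | causes) = 1 − (1−0.04)·∏(1−qᵢ) over the active causes.
By total probability over both values of power surge:
  P(alarm | earthquake, ¬burglary) = 0.8176×0.54 + 0.959872×0.46
        = 0.441504 + 0.441541 = 0.883045
Keeping only the power surge-present terms gives 0.441541, so
  P(power surge | alarm, earthquake, ¬burglary) = 0.441541 / 0.883045 ≈ 0.5000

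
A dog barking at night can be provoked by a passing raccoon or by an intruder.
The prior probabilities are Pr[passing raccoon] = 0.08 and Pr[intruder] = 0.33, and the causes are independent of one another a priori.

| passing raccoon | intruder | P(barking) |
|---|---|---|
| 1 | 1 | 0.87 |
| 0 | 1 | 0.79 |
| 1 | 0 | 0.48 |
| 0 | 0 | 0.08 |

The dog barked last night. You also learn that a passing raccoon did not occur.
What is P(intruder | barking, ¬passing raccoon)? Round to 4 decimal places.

P(intruder | barking, ¬passing raccoon) ≈ 0.8295

P(barking | ¬passing raccoon) = 0.08*0.67 + 0.79*0.33 = 0.053600 + 0.260700 = 0.314300
Restricting to configurations with intruder present: 0.79*0.33 = 0.260700.
So P(intruder | barking, ¬passing raccoon) = 0.260700/0.314300 ≈ 0.8295.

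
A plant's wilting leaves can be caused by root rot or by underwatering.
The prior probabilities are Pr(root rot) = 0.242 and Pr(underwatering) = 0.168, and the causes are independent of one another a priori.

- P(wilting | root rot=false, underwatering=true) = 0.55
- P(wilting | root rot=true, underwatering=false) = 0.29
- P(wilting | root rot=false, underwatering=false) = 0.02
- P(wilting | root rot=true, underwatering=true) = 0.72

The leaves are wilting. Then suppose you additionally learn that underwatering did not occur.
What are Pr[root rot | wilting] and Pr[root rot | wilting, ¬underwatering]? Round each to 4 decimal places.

Pr[root rot | wilting] ≈ 0.5147; Pr[root rot | wilting, ¬underwatering] ≈ 0.8224

Numerator (weight on configurations with root rot): 0.058390 + 0.029272 = 0.087662
Denominator P(wilting): 0.02·0.758·0.832 + 0.55·0.758·0.168 + 0.29·0.242·0.832 + 0.72·0.242·0.168 = 0.170314
Posterior = 0.087662 / 0.170314 ≈ 0.5147

Now also conditioning on underwatering≠true:
P(wilting | ¬underwatering) = 0.02·0.758 + 0.29·0.242 = 0.015160 + 0.070180 = 0.085340
The root rot-present share is 0.29·0.242 = 0.070180.
Hence the posterior is 0.070180/0.085340 ≈ 0.8224.
With underwatering excluded, root rot must carry more of the explanatory weight for the wilting.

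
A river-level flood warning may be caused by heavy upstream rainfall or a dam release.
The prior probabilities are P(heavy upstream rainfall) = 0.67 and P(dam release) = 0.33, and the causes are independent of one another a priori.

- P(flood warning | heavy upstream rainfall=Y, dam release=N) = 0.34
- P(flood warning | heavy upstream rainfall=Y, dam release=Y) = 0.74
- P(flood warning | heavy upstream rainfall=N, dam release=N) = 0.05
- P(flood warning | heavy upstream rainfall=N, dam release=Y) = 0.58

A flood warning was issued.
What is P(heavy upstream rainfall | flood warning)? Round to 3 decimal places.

P(heavy upstream rainfall | flood warning) ≈ 0.810

For the numerator, keep only heavy upstream rainfall=true terms: 0.152626 + 0.163614 = 0.316240
The normalizing constant is 0.05×0.33×0.67 + 0.58×0.33×0.33 + 0.34×0.67×0.67 + 0.74×0.67×0.33 = 0.390457
P(heavy upstream rainfall | flood warning) = 0.316240/0.390457 ≈ 0.810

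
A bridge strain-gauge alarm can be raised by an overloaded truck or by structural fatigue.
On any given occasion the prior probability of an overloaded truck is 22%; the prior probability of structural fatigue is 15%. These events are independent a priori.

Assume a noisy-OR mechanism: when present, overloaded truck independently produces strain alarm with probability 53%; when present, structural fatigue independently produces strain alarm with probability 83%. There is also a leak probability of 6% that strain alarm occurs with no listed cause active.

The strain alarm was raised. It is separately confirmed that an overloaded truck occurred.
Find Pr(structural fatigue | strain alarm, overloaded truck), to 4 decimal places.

Pr(structural fatigue | strain alarm, overloaded truck) ≈ 0.2262

Under noisy-OR, P(strain alarm | causes) = 1 − (1−0.06)·∏(1−qᵢ) over the active causes.
Enumerate both values of structural fatigue and weight by the priors:
  P(strain alarm | overloaded truck) = 0.5582*0.85 + 0.924894*0.15
        = 0.474470 + 0.138734 = 0.613204
Keeping only the structural fatigue-present terms gives 0.138734, so
  P(structural fatigue | strain alarm, overloaded truck) = 0.138734 / 0.613204 ≈ 0.2262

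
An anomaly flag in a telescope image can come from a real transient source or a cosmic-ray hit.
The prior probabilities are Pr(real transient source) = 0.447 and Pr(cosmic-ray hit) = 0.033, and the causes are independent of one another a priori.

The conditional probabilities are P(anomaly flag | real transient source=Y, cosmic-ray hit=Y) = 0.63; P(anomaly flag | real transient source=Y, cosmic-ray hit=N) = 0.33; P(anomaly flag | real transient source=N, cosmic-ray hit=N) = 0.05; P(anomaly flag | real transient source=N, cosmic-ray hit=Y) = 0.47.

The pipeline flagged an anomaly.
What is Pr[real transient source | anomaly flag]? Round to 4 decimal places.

Sum P(anomaly flag|·) weighted by the priors over the 4 (real transient source, cosmic-ray hit) configurations:
  P(anomaly flag) = 0.05×0.553×0.967 + 0.47×0.553×0.033 + 0.33×0.447×0.967 + 0.63×0.447×0.033
        = 0.026738 + 0.008577 + 0.142642 + 0.009293 = 0.187250
The terms with real transient source present sum to 0.151935, so
  P(real transient source | anomaly flag) = 0.151935 / 0.187250 ≈ 0.8114

Pr[real transient source | anomaly flag] ≈ 0.8114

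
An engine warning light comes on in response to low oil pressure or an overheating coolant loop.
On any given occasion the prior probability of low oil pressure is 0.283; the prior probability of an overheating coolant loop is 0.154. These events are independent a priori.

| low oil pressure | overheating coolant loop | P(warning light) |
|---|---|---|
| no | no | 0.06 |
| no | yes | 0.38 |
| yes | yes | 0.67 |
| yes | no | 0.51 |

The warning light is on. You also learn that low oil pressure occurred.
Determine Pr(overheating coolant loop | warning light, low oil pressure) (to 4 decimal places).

P(warning light | low oil pressure) = 0.51×0.846 + 0.67×0.154 = 0.431460 + 0.103180 = 0.534640
Of this, 0.103180 comes from 0.67×0.154 (the overheating coolant loop=true cases).
So P(overheating coolant loop | warning light, low oil pressure) = 0.103180/0.534640 ≈ 0.1930.

Pr(overheating coolant loop | warning light, low oil pressure) ≈ 0.1930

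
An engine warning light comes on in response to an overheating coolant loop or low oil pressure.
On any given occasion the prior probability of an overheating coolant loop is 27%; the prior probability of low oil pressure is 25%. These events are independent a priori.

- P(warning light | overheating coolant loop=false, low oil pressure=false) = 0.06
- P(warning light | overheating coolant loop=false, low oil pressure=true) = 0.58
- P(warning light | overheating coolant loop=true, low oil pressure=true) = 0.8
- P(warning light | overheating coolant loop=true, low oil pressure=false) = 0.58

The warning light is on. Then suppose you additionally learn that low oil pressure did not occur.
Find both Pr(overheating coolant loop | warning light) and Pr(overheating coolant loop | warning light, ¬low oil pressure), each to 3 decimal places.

P(warning light) = 0.06·0.73·0.75 + 0.58·0.73·0.25 + 0.58·0.27·0.75 + 0.8·0.27·0.25 = 0.032850 + 0.105850 + 0.117450 + 0.054000 = 0.310150
Of this, 0.171450 comes from 0.117450 + 0.054000 (the overheating coolant loop=true cases).
So P(overheating coolant loop | warning light) = 0.171450/0.310150 ≈ 0.553.

With the extra evidence:
Enumerate both values of overheating coolant loop and weight by the priors:
  P(warning light | ¬low oil pressure) = 0.06×0.73 + 0.58×0.27
        = 0.043800 + 0.156600 = 0.200400
Keeping only the overheating coolant loop-present terms gives 0.156600, so
  P(overheating coolant loop | warning light, ¬low oil pressure) = 0.156600 / 0.200400 ≈ 0.781
With low oil pressure excluded, overheating coolant loop must carry more of the explanatory weight for the warning light.

Pr(overheating coolant loop | warning light) ≈ 0.553; Pr(overheating coolant loop | warning light, ¬low oil pressure) ≈ 0.781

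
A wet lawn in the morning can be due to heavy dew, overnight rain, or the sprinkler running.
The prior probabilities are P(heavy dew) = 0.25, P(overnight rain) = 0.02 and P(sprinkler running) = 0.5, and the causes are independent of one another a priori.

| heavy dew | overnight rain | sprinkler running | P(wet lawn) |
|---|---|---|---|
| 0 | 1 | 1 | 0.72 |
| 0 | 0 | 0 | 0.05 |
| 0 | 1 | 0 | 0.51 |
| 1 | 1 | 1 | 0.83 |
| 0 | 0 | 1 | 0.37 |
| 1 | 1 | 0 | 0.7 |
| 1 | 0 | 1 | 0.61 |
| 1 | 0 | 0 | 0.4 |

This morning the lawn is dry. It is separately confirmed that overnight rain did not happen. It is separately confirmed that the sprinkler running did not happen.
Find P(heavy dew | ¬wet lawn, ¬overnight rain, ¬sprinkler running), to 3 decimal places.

P(heavy dew | ¬wet lawn, ¬overnight rain, ¬sprinkler running) ≈ 0.174

For the numerator, keep only heavy dew=true terms: 0.6·0.25 = 0.150000
Denominator P(¬wet lawn | ¬overnight rain, ¬sprinkler running): 0.95·0.75 + 0.6·0.25 = 0.862500
P(heavy dew | ¬wet lawn, ¬overnight rain, ¬sprinkler running) = 0.150000/0.862500 ≈ 0.174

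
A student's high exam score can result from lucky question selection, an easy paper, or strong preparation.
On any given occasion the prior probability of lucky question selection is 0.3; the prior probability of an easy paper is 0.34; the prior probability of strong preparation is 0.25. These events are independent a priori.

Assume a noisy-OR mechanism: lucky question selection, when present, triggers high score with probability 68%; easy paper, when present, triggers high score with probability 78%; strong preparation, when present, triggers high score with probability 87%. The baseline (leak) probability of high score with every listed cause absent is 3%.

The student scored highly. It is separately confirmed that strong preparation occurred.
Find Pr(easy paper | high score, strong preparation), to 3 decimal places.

Under noisy-OR, P(high score | causes) = 1 − (1−0.03)·∏(1−qᵢ) over the active causes.
Enumerate the 4 (lucky question selection, easy paper) configurations and weight by the priors:
  P(high score | strong preparation) = 0.8739*0.7*0.66 + 0.972258*0.7*0.34 + 0.959648*0.3*0.66 + 0.991123*0.3*0.34
        = 0.403742 + 0.231397 + 0.190010 + 0.101095 = 0.926244
The terms with easy paper present sum to 0.332492, so
  P(easy paper | high score, strong preparation) = 0.332492 / 0.926244 ≈ 0.359

Pr(easy paper | high score, strong preparation) ≈ 0.359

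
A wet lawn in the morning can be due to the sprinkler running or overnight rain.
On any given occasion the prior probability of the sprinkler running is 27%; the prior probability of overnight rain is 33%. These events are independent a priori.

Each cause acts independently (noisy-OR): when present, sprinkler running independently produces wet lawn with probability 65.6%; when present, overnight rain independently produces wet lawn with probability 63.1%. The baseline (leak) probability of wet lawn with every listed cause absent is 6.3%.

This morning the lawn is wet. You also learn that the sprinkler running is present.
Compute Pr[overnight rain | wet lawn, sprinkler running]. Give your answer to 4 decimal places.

Pr[overnight rain | wet lawn, sprinkler running] ≈ 0.3904

Under noisy-OR, P(wet lawn | causes) = 1 − (1−0.063)·∏(1−qᵢ) over the active causes.
P(wet lawn | sprinkler running) = 0.677672×0.67 + 0.881061×0.33 = 0.454040 + 0.290750 = 0.744790
Of this, 0.290750 comes from 0.881061×0.33 (the overnight rain=true cases).
Hence the posterior is 0.290750/0.744790 ≈ 0.3904.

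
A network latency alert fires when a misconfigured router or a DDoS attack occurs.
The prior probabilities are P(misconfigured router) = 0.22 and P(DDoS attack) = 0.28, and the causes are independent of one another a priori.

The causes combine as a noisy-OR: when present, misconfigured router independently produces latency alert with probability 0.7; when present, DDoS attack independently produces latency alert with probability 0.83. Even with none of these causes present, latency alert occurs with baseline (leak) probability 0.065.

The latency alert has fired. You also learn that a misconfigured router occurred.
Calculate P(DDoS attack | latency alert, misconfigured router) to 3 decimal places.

Under noisy-OR, P(latency alert | causes) = 1 − (1−0.065)·∏(1−qᵢ) over the active causes.
Numerator (weight on configurations with DDoS attack): 0.952315·0.28 = 0.266648
The normalizing constant is 0.7195·0.72 + 0.952315·0.28 = 0.784688
P(DDoS attack | latency alert, misconfigured router) = 0.266648/0.784688 ≈ 0.340

P(DDoS attack | latency alert, misconfigured router) ≈ 0.340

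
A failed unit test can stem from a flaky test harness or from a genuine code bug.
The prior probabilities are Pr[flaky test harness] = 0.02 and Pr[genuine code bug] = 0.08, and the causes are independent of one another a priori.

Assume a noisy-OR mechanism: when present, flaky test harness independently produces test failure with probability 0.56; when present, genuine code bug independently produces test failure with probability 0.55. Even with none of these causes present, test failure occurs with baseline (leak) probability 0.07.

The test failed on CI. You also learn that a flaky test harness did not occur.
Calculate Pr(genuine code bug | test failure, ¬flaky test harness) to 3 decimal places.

Under noisy-OR, P(test failure | causes) = 1 − (1−0.07)·∏(1−qᵢ) over the active causes.
Sum P(test failure|·) weighted by the priors over both values of genuine code bug:
  P(test failure | ¬flaky test harness) = 0.07·0.92 + 0.5815·0.08
        = 0.064400 + 0.046520 = 0.110920
The terms with genuine code bug present sum to 0.046520, so
  P(genuine code bug | test failure, ¬flaky test harness) = 0.046520 / 0.110920 ≈ 0.419

Pr(genuine code bug | test failure, ¬flaky test harness) ≈ 0.419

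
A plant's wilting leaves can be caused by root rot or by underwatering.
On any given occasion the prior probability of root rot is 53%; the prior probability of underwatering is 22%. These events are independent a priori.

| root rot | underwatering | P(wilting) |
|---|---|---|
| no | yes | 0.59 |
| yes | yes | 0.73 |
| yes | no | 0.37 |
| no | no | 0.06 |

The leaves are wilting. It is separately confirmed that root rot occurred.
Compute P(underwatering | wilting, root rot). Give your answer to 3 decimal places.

P(underwatering | wilting, root rot) ≈ 0.358

P(wilting | root rot) = 0.37*0.78 + 0.73*0.22 = 0.288600 + 0.160600 = 0.449200
Restricting to configurations with underwatering present: 0.73*0.22 = 0.160600.
So P(underwatering | wilting, root rot) = 0.160600/0.449200 ≈ 0.358.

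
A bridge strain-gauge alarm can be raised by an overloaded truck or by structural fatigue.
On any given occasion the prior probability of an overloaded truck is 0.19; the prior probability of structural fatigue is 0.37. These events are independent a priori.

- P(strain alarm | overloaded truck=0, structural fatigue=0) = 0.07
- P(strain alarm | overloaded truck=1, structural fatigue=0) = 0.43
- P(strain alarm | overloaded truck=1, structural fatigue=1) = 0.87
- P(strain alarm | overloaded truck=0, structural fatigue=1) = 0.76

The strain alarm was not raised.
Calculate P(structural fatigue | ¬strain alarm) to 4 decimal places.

P(structural fatigue | ¬strain alarm) ≈ 0.1299

P(¬strain alarm) = 0.93·0.81·0.63 + 0.24·0.81·0.37 + 0.57·0.19·0.63 + 0.13·0.19·0.37 = 0.474579 + 0.071928 + 0.068229 + 0.009139 = 0.623875
The structural fatigue-present share is 0.071928 + 0.009139 = 0.081067.
So P(structural fatigue | ¬strain alarm) = 0.081067/0.623875 ≈ 0.1299.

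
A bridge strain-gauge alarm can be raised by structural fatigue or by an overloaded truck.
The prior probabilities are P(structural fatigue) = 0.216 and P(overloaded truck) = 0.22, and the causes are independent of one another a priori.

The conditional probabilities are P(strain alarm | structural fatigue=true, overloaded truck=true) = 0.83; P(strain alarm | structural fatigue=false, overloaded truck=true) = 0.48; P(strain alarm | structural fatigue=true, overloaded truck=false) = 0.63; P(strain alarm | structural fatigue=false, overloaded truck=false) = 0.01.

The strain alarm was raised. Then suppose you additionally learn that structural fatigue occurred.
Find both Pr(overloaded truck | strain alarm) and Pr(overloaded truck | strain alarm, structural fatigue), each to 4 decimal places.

P(strain alarm) = 0.01·0.784·0.78 + 0.48·0.784·0.22 + 0.63·0.216·0.78 + 0.83·0.216·0.22 = 0.006115 + 0.082790 + 0.106142 + 0.039442 = 0.234489
Of this, 0.122232 comes from 0.082790 + 0.039442 (the overloaded truck=true cases).
So P(overloaded truck | strain alarm) = 0.122232/0.234489 ≈ 0.5213.

Now condition on the additional information:
Sum P(strain alarm|·) weighted by the priors over both values of overloaded truck:
  P(strain alarm | structural fatigue) = 0.63*0.78 + 0.83*0.22
        = 0.491400 + 0.182600 = 0.674000
The terms with overloaded truck present sum to 0.182600, so
  P(overloaded truck | strain alarm, structural fatigue) = 0.182600 / 0.674000 ≈ 0.2709

Pr(overloaded truck | strain alarm) ≈ 0.5213; Pr(overloaded truck | strain alarm, structural fatigue) ≈ 0.2709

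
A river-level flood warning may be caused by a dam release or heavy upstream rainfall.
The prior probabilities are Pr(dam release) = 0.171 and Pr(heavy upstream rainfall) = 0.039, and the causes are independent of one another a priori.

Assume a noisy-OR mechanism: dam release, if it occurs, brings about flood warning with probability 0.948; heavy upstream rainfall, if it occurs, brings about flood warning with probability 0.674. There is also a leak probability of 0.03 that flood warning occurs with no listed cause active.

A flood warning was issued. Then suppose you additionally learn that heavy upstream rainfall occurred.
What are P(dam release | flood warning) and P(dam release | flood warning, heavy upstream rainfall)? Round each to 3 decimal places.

Under noisy-OR, P(flood warning | causes) = 1 − (1−0.03)·∏(1−qᵢ) over the active causes.
Numerator (weight on configurations with dam release): 0.156042 + 0.006559 = 0.162601
Denominator P(flood warning): 0.03×0.829×0.961 + 0.68378×0.829×0.039 + 0.94956×0.171×0.961 + 0.983557×0.171×0.039 = 0.208608
P(dam release | flood warning) = 0.162601/0.208608 ≈ 0.779

Now also conditioning on heavy upstream rainfall=true:
Sum P(flood warning|·) weighted by the priors over both values of dam release:
  P(flood warning | heavy upstream rainfall) = 0.68378*0.829 + 0.983557*0.171
        = 0.566854 + 0.168188 = 0.735042
Configurations with dam release contribute 0.168188, so
  P(dam release | flood warning, heavy upstream rainfall) = 0.168188 / 0.735042 ≈ 0.229
— heavy upstream rainfall explains away the evidence for dam release.

P(dam release | flood warning) ≈ 0.779; P(dam release | flood warning, heavy upstream rainfall) ≈ 0.229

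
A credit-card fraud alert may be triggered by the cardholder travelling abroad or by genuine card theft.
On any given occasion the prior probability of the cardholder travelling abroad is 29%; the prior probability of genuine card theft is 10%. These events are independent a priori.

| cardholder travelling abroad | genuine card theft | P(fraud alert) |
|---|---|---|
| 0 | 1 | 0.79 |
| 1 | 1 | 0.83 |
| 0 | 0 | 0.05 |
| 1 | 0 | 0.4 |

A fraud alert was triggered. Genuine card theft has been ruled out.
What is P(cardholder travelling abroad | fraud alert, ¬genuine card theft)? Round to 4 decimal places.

For the numerator, keep only cardholder travelling abroad=true terms: 0.4*0.29 = 0.116000
The normalizing constant is 0.05*0.71 + 0.4*0.29 = 0.151500
Posterior = 0.116000 / 0.151500 ≈ 0.7657

P(cardholder travelling abroad | fraud alert, ¬genuine card theft) ≈ 0.7657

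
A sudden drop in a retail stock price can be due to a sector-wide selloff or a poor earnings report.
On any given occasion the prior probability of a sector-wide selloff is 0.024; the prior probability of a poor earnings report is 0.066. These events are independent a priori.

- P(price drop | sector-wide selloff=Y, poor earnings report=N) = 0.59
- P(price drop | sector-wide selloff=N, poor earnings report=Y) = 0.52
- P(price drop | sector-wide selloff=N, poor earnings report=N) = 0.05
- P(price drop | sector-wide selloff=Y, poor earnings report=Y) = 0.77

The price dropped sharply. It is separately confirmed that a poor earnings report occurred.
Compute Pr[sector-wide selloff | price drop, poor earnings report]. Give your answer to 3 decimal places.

Enumerate both values of sector-wide selloff and weight by the priors:
  P(price drop | poor earnings report) = 0.52*0.976 + 0.77*0.024
        = 0.507520 + 0.018480 = 0.526000
Configurations with sector-wide selloff contribute 0.018480, so
  P(sector-wide selloff | price drop, poor earnings report) = 0.018480 / 0.526000 ≈ 0.035

Pr[sector-wide selloff | price drop, poor earnings report] ≈ 0.035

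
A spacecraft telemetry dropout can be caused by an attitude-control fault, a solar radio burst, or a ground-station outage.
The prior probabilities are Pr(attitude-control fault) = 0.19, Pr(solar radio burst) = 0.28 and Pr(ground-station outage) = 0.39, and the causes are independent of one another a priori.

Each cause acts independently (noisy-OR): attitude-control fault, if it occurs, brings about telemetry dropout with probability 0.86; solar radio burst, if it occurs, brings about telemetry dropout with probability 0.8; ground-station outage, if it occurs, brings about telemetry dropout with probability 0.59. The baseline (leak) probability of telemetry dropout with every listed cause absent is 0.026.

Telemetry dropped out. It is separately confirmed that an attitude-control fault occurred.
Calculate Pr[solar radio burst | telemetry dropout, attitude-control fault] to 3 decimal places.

Under noisy-OR, P(telemetry dropout | causes) = 1 − (1−0.026)·∏(1−qᵢ) over the active causes.
P(telemetry dropout | attitude-control fault) = 0.86364×0.72×0.61 + 0.944092×0.72×0.39 + 0.972728×0.28×0.61 + 0.988818×0.28×0.39 = 0.379311 + 0.265101 + 0.166142 + 0.107979 = 0.918533
Restricting to configurations with solar radio burst present: 0.166142 + 0.107979 = 0.274121.
P(solar radio burst | telemetry dropout, attitude-control fault) = 0.274121 / 0.918533 ≈ 0.298

Pr[solar radio burst | telemetry dropout, attitude-control fault] ≈ 0.298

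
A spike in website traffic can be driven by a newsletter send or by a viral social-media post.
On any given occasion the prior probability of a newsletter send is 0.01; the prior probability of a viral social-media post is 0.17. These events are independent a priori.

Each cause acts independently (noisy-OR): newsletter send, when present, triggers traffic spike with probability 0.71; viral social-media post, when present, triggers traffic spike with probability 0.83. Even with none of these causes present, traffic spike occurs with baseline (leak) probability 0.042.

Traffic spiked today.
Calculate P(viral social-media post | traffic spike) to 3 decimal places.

Under noisy-OR, P(traffic spike | causes) = 1 − (1−0.042)·∏(1−qᵢ) over the active causes.
P(traffic spike) = 0.042×0.99×0.83 + 0.83714×0.99×0.17 + 0.72218×0.01×0.83 + 0.952771×0.01×0.17 = 0.034511 + 0.140891 + 0.005994 + 0.001620 = 0.183016
Restricting to configurations with viral social-media post present: 0.140891 + 0.001620 = 0.142511.
So P(viral social-media post | traffic spike) = 0.142511/0.183016 ≈ 0.779.

P(viral social-media post | traffic spike) ≈ 0.779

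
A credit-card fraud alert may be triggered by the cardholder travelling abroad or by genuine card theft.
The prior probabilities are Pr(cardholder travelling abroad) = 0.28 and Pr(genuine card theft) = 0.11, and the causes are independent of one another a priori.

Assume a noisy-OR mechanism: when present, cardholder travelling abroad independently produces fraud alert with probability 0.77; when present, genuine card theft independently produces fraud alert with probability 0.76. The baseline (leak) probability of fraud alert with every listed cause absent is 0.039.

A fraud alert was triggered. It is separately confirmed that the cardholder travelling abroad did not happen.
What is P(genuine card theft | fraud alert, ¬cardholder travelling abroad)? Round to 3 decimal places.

P(genuine card theft | fraud alert, ¬cardholder travelling abroad) ≈ 0.709

Under noisy-OR, P(fraud alert | causes) = 1 − (1−0.039)·∏(1−qᵢ) over the active causes.
Numerator (weight on configurations with genuine card theft): 0.76936*0.11 = 0.084630
Denominator P(fraud alert | ¬cardholder travelling abroad): 0.039*0.89 + 0.76936*0.11 = 0.119340
Posterior = 0.084630 / 0.119340 ≈ 0.709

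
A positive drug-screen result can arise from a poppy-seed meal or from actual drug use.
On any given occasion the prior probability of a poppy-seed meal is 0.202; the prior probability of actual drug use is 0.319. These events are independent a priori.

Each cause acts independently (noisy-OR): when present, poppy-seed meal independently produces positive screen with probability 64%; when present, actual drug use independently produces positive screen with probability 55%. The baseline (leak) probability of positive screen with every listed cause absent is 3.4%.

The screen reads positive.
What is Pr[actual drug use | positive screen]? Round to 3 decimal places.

Under noisy-OR, P(positive screen | causes) = 1 − (1−0.034)·∏(1−qᵢ) over the active causes.
P(positive screen) = 0.034×0.798×0.681 + 0.5653×0.798×0.319 + 0.65224×0.202×0.681 + 0.843508×0.202×0.319 = 0.018477 + 0.143904 + 0.089723 + 0.054354 = 0.306458
Of this, 0.198258 comes from 0.143904 + 0.054354 (the actual drug use=true cases).
P(actual drug use | positive screen) = 0.198258 / 0.306458 ≈ 0.647

Pr[actual drug use | positive screen] ≈ 0.647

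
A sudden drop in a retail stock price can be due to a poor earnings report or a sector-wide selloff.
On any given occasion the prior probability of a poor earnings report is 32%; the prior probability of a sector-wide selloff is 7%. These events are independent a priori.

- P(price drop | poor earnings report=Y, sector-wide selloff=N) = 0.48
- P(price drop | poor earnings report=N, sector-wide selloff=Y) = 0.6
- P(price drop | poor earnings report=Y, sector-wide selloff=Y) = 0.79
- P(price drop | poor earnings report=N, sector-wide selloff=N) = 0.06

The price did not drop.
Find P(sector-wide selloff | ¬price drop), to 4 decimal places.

P(sector-wide selloff | ¬price drop) ≈ 0.0307

By total probability over the 4 (poor earnings report, sector-wide selloff) configurations:
  P(¬price drop) = 0.94·0.68·0.93 + 0.4·0.68·0.07 + 0.52·0.32·0.93 + 0.21·0.32·0.07
        = 0.594456 + 0.019040 + 0.154752 + 0.004704 = 0.772952
The terms with sector-wide selloff present sum to 0.023744, so
  P(sector-wide selloff | ¬price drop) = 0.023744 / 0.772952 ≈ 0.0307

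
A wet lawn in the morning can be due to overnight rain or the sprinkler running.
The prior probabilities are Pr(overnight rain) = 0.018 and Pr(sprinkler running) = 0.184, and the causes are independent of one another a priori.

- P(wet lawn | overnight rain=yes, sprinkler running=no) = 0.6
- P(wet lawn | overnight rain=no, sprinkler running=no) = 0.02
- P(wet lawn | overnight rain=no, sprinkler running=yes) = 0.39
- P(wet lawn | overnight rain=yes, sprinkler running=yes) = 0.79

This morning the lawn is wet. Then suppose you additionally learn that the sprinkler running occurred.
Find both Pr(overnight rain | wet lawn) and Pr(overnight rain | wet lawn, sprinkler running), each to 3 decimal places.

Pr(overnight rain | wet lawn) ≈ 0.117; Pr(overnight rain | wet lawn, sprinkler running) ≈ 0.036

By total probability over the 4 (overnight rain, sprinkler running) configurations:
  P(wet lawn) = 0.02*0.982*0.816 + 0.39*0.982*0.184 + 0.6*0.018*0.816 + 0.79*0.018*0.184
        = 0.016026 + 0.070468 + 0.008813 + 0.002616 = 0.097923
The terms with overnight rain present sum to 0.011429, so
  P(overnight rain | wet lawn) = 0.011429 / 0.097923 ≈ 0.117

Now also conditioning on sprinkler running=true:
Numerator (weight on configurations with overnight rain): 0.79·0.018 = 0.014220
Denominator P(wet lawn | sprinkler running): 0.39·0.982 + 0.79·0.018 = 0.397200
Posterior = 0.014220 / 0.397200 ≈ 0.036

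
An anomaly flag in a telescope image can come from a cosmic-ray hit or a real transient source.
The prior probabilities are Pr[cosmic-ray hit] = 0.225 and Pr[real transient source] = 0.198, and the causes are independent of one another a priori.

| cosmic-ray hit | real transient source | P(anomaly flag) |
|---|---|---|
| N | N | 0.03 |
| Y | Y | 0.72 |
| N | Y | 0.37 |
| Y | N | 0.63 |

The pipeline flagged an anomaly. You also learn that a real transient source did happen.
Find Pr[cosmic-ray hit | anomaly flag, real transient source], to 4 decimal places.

Pr[cosmic-ray hit | anomaly flag, real transient source] ≈ 0.3610

Sum P(anomaly flag|·) weighted by the priors over both values of cosmic-ray hit:
  P(anomaly flag | real transient source) = 0.37×0.775 + 0.72×0.225
        = 0.286750 + 0.162000 = 0.448750
Keeping only the cosmic-ray hit-present terms gives 0.162000, so
  P(cosmic-ray hit | anomaly flag, real transient source) = 0.162000 / 0.448750 ≈ 0.3610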